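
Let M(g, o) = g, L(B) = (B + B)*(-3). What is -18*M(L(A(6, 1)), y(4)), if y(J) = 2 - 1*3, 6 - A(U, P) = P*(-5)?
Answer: 1188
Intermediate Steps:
A(U, P) = 6 + 5*P (A(U, P) = 6 - P*(-5) = 6 - (-5)*P = 6 + 5*P)
L(B) = -6*B (L(B) = (2*B)*(-3) = -6*B)
y(J) = -1 (y(J) = 2 - 3 = -1)
-18*M(L(A(6, 1)), y(4)) = -(-108)*(6 + 5*1) = -(-108)*(6 + 5) = -(-108)*11 = -18*(-66) = 1188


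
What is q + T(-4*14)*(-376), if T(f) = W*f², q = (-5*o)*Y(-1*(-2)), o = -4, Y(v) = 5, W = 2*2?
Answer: -4716444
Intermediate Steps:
W = 4
q = 100 (q = -5*(-4)*5 = 20*5 = 100)
T(f) = 4*f²
q + T(-4*14)*(-376) = 100 + (4*(-4*14)²)*(-376) = 100 + (4*(-56)²)*(-376) = 100 + (4*3136)*(-376) = 100 + 12544*(-376) = 100 - 4716544 = -4716444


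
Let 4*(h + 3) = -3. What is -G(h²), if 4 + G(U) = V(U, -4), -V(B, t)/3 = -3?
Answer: -5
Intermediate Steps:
h = -15/4 (h = -3 + (¼)*(-3) = -3 - ¾ = -15/4 ≈ -3.7500)
V(B, t) = 9 (V(B, t) = -3*(-3) = 9)
G(U) = 5 (G(U) = -4 + 9 = 5)
-G(h²) = -1*5 = -5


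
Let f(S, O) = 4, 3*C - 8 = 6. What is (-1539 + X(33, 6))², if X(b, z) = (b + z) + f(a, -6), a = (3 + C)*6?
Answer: 2238016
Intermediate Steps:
C = 14/3 (C = 8/3 + (⅓)*6 = 8/3 + 2 = 14/3 ≈ 4.6667)
a = 46 (a = (3 + 14/3)*6 = (23/3)*6 = 46)
X(b, z) = 4 + b + z (X(b, z) = (b + z) + 4 = 4 + b + z)
(-1539 + X(33, 6))² = (-1539 + (4 + 33 + 6))² = (-1539 + 43)² = (-1496)² = 2238016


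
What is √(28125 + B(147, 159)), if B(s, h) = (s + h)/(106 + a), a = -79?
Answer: √253227/3 ≈ 167.74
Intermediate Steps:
B(s, h) = h/27 + s/27 (B(s, h) = (s + h)/(106 - 79) = (h + s)/27 = (h + s)*(1/27) = h/27 + s/27)
√(28125 + B(147, 159)) = √(28125 + ((1/27)*159 + (1/27)*147)) = √(28125 + (53/9 + 49/9)) = √(28125 + 34/3) = √(84409/3) = √253227/3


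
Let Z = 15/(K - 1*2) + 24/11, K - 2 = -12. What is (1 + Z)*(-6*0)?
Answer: 0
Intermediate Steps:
K = -10 (K = 2 - 12 = -10)
Z = 41/44 (Z = 15/(-10 - 1*2) + 24/11 = 15/(-10 - 2) + 24*(1/11) = 15/(-12) + 24/11 = 15*(-1/12) + 24/11 = -5/4 + 24/11 = 41/44 ≈ 0.93182)
(1 + Z)*(-6*0) = (1 + 41/44)*(-6*0) = (85/44)*0 = 0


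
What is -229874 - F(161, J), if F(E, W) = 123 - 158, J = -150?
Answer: -229839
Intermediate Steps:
F(E, W) = -35
-229874 - F(161, J) = -229874 - 1*(-35) = -229874 + 35 = -229839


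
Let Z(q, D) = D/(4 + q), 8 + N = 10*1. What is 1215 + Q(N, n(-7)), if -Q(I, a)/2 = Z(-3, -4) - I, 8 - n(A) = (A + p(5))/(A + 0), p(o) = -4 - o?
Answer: 1227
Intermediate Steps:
N = 2 (N = -8 + 10*1 = -8 + 10 = 2)
n(A) = 8 - (-9 + A)/A (n(A) = 8 - (A + (-4 - 1*5))/(A + 0) = 8 - (A + (-4 - 5))/A = 8 - (A - 9)/A = 8 - (-9 + A)/A)
Q(I, a) = 8 + 2*I (Q(I, a) = -2*(-4/(4 - 3) - I) = -2*(-4/1 - I) = -2*(-4*1 - I) = -2*(-4 - I) = 8 + 2*I)
1215 + Q(N, n(-7)) = 1215 + (8 + 2*2) = 1215 + (8 + 4) = 1215 + 12 = 1227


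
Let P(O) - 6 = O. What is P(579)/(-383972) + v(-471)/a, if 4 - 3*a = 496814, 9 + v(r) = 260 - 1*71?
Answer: -49797873/19076112932 ≈ -0.0026105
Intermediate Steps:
P(O) = 6 + O
v(r) = 180 (v(r) = -9 + (260 - 1*71) = -9 + (260 - 71) = -9 + 189 = 180)
a = -496810/3 (a = 4/3 - 1/3*496814 = 4/3 - 496814/3 = -496810/3 ≈ -1.6560e+5)
P(579)/(-383972) + v(-471)/a = (6 + 579)/(-383972) + 180/(-496810/3) = 585*(-1/383972) + 180*(-3/496810) = -585/383972 - 54/49681 = -49797873/19076112932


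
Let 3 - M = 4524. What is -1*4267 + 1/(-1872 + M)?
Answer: -27278932/6393 ≈ -4267.0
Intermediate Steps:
M = -4521 (M = 3 - 1*4524 = 3 - 4524 = -4521)
-1*4267 + 1/(-1872 + M) = -1*4267 + 1/(-1872 - 4521) = -4267 + 1/(-6393) = -4267 - 1/6393 = -27278932/6393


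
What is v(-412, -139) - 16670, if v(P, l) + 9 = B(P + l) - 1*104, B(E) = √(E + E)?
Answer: -16783 + I*√1102 ≈ -16783.0 + 33.196*I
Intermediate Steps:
B(E) = √2*√E (B(E) = √(2*E) = √2*√E)
v(P, l) = -113 + √2*√(P + l) (v(P, l) = -9 + (√2*√(P + l) - 1*104) = -9 + (√2*√(P + l) - 104) = -9 + (-104 + √2*√(P + l)) = -113 + √2*√(P + l))
v(-412, -139) - 16670 = (-113 + √(2*(-412) + 2*(-139))) - 16670 = (-113 + √(-824 - 278)) - 16670 = (-113 + √(-1102)) - 16670 = (-113 + I*√1102) - 16670 = -16783 + I*√1102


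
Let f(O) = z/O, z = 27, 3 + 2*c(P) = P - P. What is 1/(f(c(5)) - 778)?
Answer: -1/796 ≈ -0.0012563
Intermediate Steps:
c(P) = -3/2 (c(P) = -3/2 + (P - P)/2 = -3/2 + (1/2)*0 = -3/2 + 0 = -3/2)
f(O) = 27/O
1/(f(c(5)) - 778) = 1/(27/(-3/2) - 778) = 1/(27*(-2/3) - 778) = 1/(-18 - 778) = 1/(-796) = -1/796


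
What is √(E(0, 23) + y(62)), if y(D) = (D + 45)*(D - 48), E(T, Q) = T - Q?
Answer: 5*√59 ≈ 38.406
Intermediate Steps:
y(D) = (-48 + D)*(45 + D) (y(D) = (45 + D)*(-48 + D) = (-48 + D)*(45 + D))
√(E(0, 23) + y(62)) = √((0 - 1*23) + (-2160 + 62² - 3*62)) = √((0 - 23) + (-2160 + 3844 - 186)) = √(-23 + 1498) = √1475 = 5*√59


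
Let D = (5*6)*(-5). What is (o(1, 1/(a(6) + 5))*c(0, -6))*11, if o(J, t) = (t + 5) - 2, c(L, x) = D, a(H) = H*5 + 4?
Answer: -64900/13 ≈ -4992.3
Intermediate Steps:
a(H) = 4 + 5*H (a(H) = 5*H + 4 = 4 + 5*H)
D = -150 (D = 30*(-5) = -150)
c(L, x) = -150
o(J, t) = 3 + t (o(J, t) = (5 + t) - 2 = 3 + t)
(o(1, 1/(a(6) + 5))*c(0, -6))*11 = ((3 + 1/((4 + 5*6) + 5))*(-150))*11 = ((3 + 1/((4 + 30) + 5))*(-150))*11 = ((3 + 1/(34 + 5))*(-150))*11 = ((3 + 1/39)*(-150))*11 = ((118/39)*(-150))*11 = -5900/13*11 = -64900/13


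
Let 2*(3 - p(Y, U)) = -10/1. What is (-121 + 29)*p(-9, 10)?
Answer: -736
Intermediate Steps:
p(Y, U) = 8 (p(Y, U) = 3 - (-5)/1 = 3 - (-5) = 3 - 1/2*(-10) = 3 + 5 = 8)
(-121 + 29)*p(-9, 10) = (-121 + 29)*8 = -92*8 = -736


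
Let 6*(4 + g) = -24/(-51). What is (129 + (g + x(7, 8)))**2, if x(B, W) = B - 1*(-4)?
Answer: 48163600/2601 ≈ 18517.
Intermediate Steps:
g = -200/51 (g = -4 + (-24/(-51))/6 = -4 + (-24*(-1/51))/6 = -4 + (1/6)*(8/17) = -4 + 4/51 = -200/51 ≈ -3.9216)
x(B, W) = 4 + B (x(B, W) = B + 4 = 4 + B)
(129 + (g + x(7, 8)))**2 = (129 + (-200/51 + (4 + 7)))**2 = (129 + (-200/51 + 11))**2 = (129 + 361/51)**2 = (6940/51)**2 = 48163600/2601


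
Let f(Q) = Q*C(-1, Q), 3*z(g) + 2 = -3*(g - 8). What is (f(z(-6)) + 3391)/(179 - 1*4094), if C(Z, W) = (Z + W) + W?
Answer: -33599/35235 ≈ -0.95357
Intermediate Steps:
C(Z, W) = Z + 2*W (C(Z, W) = (W + Z) + W = Z + 2*W)
z(g) = 22/3 - g (z(g) = -⅔ + (-3*(g - 8))/3 = -⅔ + (-3*(-8 + g))/3 = -⅔ + (24 - 3*g)/3 = -⅔ + (8 - g) = 22/3 - g)
f(Q) = Q*(-1 + 2*Q)
(f(z(-6)) + 3391)/(179 - 1*4094) = ((22/3 - 1*(-6))*(-1 + 2*(22/3 - 1*(-6))) + 3391)/(179 - 1*4094) = ((22/3 + 6)*(-1 + 2*(22/3 + 6)) + 3391)/(179 - 4094) = (40*(-1 + 2*(40/3))/3 + 3391)/(-3915) = (40*(-1 + 80/3)/3 + 3391)*(-1/3915) = ((40/3)*(77/3) + 3391)*(-1/3915) = (3080/9 + 3391)*(-1/3915) = (33599/9)*(-1/3915) = -33599/35235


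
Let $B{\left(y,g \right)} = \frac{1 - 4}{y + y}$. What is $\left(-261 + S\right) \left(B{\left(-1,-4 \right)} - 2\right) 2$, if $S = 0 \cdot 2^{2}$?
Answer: $261$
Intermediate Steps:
$B{\left(y,g \right)} = - \frac{3}{2 y}$
$S = 0$ ($S = 0 \cdot 4 = 0$)
$\left(-261 + S\right) \left(B{\left(-1,-4 \right)} - 2\right) 2 = \left(-261 + 0\right) \left(- \frac{3}{2 \left(-1\right)} - 2\right) 2 = - 261 \left(\left(- \frac{3}{2}\right) \left(-1\right) - 2\right) 2 = - 261 \left(\frac{3}{2} - 2\right) 2 = - 261 \left(\left(- \frac{1}{2}\right) 2\right) = \left(-261\right) \left(-1\right) = 261$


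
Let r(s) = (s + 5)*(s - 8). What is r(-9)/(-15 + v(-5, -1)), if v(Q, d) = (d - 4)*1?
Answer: -17/5 ≈ -3.4000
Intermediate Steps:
v(Q, d) = -4 + d (v(Q, d) = (-4 + d)*1 = -4 + d)
r(s) = (-8 + s)*(5 + s) (r(s) = (5 + s)*(-8 + s) = (-8 + s)*(5 + s))
r(-9)/(-15 + v(-5, -1)) = (-40 + (-9)² - 3*(-9))/(-15 + (-4 - 1)) = (-40 + 81 + 27)/(-15 - 5) = 68/(-20) = 68*(-1/20) = -17/5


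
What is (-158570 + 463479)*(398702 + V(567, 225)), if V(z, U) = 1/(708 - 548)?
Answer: 19450852803789/160 ≈ 1.2157e+11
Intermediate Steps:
V(z, U) = 1/160
(-158570 + 463479)*(398702 + V(567, 225)) = (-158570 + 463479)*(398702 + 1/160) = 304909*(63792321/160) = 19450852803789/160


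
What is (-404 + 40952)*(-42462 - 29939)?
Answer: -2935715748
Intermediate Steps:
(-404 + 40952)*(-42462 - 29939) = 40548*(-72401) = -2935715748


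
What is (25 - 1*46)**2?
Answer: 441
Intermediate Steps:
(25 - 1*46)**2 = (25 - 46)**2 = (-21)**2 = 441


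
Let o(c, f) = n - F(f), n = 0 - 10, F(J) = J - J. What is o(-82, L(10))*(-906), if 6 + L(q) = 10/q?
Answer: 9060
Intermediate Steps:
F(J) = 0
L(q) = -6 + 10/q
n = -10
o(c, f) = -10 (o(c, f) = -10 - 1*0 = -10 + 0 = -10)
o(-82, L(10))*(-906) = -10*(-906) = 9060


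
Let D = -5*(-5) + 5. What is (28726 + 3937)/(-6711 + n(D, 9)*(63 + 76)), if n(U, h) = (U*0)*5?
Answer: -32663/6711 ≈ -4.8671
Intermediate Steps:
D = 30 (D = 25 + 5 = 30)
n(U, h) = 0 (n(U, h) = 0*5 = 0)
(28726 + 3937)/(-6711 + n(D, 9)*(63 + 76)) = (28726 + 3937)/(-6711 + 0*(63 + 76)) = 32663/(-6711 + 0*139) = 32663/(-6711 + 0) = 32663/(-6711) = 32663*(-1/6711) = -32663/6711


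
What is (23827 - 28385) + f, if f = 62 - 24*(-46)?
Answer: -3392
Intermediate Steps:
f = 1166 (f = 62 + 1104 = 1166)
(23827 - 28385) + f = (23827 - 28385) + 1166 = -4558 + 1166 = -3392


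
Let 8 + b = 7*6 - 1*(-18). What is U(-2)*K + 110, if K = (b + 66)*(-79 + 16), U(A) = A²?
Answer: -29626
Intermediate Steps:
b = 52 (b = -8 + (7*6 - 1*(-18)) = -8 + (42 + 18) = -8 + 60 = 52)
K = -7434 (K = (52 + 66)*(-79 + 16) = 118*(-63) = -7434)
U(-2)*K + 110 = (-2)²*(-7434) + 110 = 4*(-7434) + 110 = -29736 + 110 = -29626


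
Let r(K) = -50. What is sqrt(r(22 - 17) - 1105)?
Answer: I*sqrt(1155) ≈ 33.985*I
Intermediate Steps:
sqrt(r(22 - 17) - 1105) = sqrt(-50 - 1105) = sqrt(-1155) = I*sqrt(1155)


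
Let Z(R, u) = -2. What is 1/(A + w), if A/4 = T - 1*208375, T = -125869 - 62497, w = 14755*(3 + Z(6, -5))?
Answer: -1/1572209 ≈ -6.3605e-7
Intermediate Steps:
w = 14755 (w = 14755*(3 - 2) = 14755*1 = 14755)
T = -188366
A = -1586964 (A = 4*(-188366 - 1*208375) = 4*(-188366 - 208375) = 4*(-396741) = -1586964)
1/(A + w) = 1/(-1586964 + 14755) = 1/(-1572209) = -1/1572209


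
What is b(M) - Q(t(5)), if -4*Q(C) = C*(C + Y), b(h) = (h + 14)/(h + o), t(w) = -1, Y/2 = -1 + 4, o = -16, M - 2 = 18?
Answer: 29/4 ≈ 7.2500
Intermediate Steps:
M = 20 (M = 2 + 18 = 20)
Y = 6 (Y = 2*(-1 + 4) = 2*3 = 6)
b(h) = (14 + h)/(-16 + h) (b(h) = (h + 14)/(h - 16) = (14 + h)/(-16 + h))
Q(C) = -C*(6 + C)/4 (Q(C) = -C*(C + 6)/4 = -C*(6 + C)/4)
b(M) - Q(t(5)) = (14 + 20)/(-16 + 20) - (-1)*(-1)*(6 - 1)/4 = 34/4 - (-1)*(-1)*5/4 = (1/4)*34 - 1*5/4 = 17/2 - 5/4 = 29/4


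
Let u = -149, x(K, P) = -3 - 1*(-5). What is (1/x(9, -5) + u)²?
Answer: 88209/4 ≈ 22052.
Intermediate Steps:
x(K, P) = 2 (x(K, P) = -3 + 5 = 2)
(1/x(9, -5) + u)² = (1/2 - 149)² = (½ - 149)² = (-297/2)² = 88209/4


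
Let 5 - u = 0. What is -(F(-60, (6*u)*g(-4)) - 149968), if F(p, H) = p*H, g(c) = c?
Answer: 142768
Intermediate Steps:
u = 5 (u = 5 - 1*0 = 5 + 0 = 5)
F(p, H) = H*p
-(F(-60, (6*u)*g(-4)) - 149968) = -(((6*5)*(-4))*(-60) - 149968) = -((30*(-4))*(-60) - 149968) = -(-120*(-60) - 149968) = -(7200 - 149968) = -1*(-142768) = 142768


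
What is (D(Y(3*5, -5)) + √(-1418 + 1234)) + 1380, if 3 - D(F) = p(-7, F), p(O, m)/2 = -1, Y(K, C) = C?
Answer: 1385 + 2*I*√46 ≈ 1385.0 + 13.565*I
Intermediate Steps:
p(O, m) = -2 (p(O, m) = 2*(-1) = -2)
D(F) = 5 (D(F) = 3 - 1*(-2) = 3 + 2 = 5)
(D(Y(3*5, -5)) + √(-1418 + 1234)) + 1380 = (5 + √(-1418 + 1234)) + 1380 = (5 + √(-184)) + 1380 = (5 + 2*I*√46) + 1380 = 1385 + 2*I*√46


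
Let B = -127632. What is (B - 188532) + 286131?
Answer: -30033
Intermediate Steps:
(B - 188532) + 286131 = (-127632 - 188532) + 286131 = -316164 + 286131 = -30033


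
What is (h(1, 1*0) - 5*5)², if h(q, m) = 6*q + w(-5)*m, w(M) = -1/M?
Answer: 361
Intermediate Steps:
h(q, m) = 6*q + m/5 (h(q, m) = 6*q + (-1/(-5))*m = 6*q + (-1*(-⅕))*m = 6*q + m/5)
(h(1, 1*0) - 5*5)² = ((6*1 + (1*0)/5) - 5*5)² = ((6 + (⅕)*0) - 25)² = ((6 + 0) - 25)² = (6 - 25)² = (-19)² = 361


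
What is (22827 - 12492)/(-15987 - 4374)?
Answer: -3445/6787 ≈ -0.50759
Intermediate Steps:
(22827 - 12492)/(-15987 - 4374) = 10335/(-20361) = 10335*(-1/20361) = -3445/6787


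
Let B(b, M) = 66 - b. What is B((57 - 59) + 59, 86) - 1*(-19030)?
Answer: 19039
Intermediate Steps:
B((57 - 59) + 59, 86) - 1*(-19030) = (66 - ((57 - 59) + 59)) - 1*(-19030) = (66 - (-2 + 59)) + 19030 = (66 - 1*57) + 19030 = (66 - 57) + 19030 = 9 + 19030 = 19039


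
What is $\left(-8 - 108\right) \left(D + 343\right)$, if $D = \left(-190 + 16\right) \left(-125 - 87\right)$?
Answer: $-4318796$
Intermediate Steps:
$D = 36888$ ($D = \left(-174\right) \left(-212\right) = 36888$)
$\left(-8 - 108\right) \left(D + 343\right) = \left(-8 - 108\right) \left(36888 + 343\right) = \left(-116\right) 37231 = -4318796$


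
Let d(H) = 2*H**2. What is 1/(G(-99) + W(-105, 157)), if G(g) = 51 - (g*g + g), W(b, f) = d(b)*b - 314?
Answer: -1/2325215 ≈ -4.3007e-7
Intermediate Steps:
W(b, f) = -314 + 2*b**3 (W(b, f) = (2*b**2)*b - 314 = 2*b**3 - 314 = -314 + 2*b**3)
G(g) = 51 - g - g**2 (G(g) = 51 - (g**2 + g) = 51 - (g + g**2) = 51 + (-g - g**2) = 51 - g - g**2)
1/(G(-99) + W(-105, 157)) = 1/((51 - 1*(-99) - 1*(-99)**2) + (-314 + 2*(-105)**3)) = 1/((51 + 99 - 1*9801) + (-314 + 2*(-1157625))) = 1/((51 + 99 - 9801) + (-314 - 2315250)) = 1/(-9651 - 2315564) = 1/(-2325215) = -1/2325215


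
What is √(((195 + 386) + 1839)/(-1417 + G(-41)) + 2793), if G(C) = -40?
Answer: √5925591317/1457 ≈ 52.833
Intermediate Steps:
√(((195 + 386) + 1839)/(-1417 + G(-41)) + 2793) = √(((195 + 386) + 1839)/(-1417 - 40) + 2793) = √((581 + 1839)/(-1457) + 2793) = √(2420*(-1/1457) + 2793) = √(-2420/1457 + 2793) = √(4066981/1457) = √5925591317/1457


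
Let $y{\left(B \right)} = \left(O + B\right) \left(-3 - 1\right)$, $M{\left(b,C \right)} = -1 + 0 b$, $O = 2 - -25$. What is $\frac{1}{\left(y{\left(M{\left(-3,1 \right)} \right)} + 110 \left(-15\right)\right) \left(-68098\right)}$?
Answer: $\frac{1}{119443892} \approx 8.3721 \cdot 10^{-9}$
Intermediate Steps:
$O = 27$ ($O = 2 + 25 = 27$)
$M{\left(b,C \right)} = -1$ ($M{\left(b,C \right)} = -1 + 0 = -1$)
$y{\left(B \right)} = -108 - 4 B$ ($y{\left(B \right)} = \left(27 + B\right) \left(-3 - 1\right) = \left(27 + B\right) \left(-4\right) = -108 - 4 B$)
$\frac{1}{\left(y{\left(M{\left(-3,1 \right)} \right)} + 110 \left(-15\right)\right) \left(-68098\right)} = \frac{1}{\left(\left(-108 - -4\right) + 110 \left(-15\right)\right) \left(-68098\right)} = \frac{1}{\left(-108 + 4\right) - 1650} \left(- \frac{1}{68098}\right) = \frac{1}{-104 - 1650} \left(- \frac{1}{68098}\right) = \frac{1}{-1754} \left(- \frac{1}{68098}\right) = \left(- \frac{1}{1754}\right) \left(- \frac{1}{68098}\right) = \frac{1}{119443892}$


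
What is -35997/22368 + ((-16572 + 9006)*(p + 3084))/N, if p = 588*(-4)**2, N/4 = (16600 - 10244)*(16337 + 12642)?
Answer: -596569268321/343331136736 ≈ -1.7376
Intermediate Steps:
N = 736762096 (N = 4*((16600 - 10244)*(16337 + 12642)) = 4*(6356*28979) = 4*184190524 = 736762096)
p = 9408 (p = 588*16 = 9408)
-35997/22368 + ((-16572 + 9006)*(p + 3084))/N = -35997/22368 + ((-16572 + 9006)*(9408 + 3084))/736762096 = -35997*1/22368 - 7566*12492*(1/736762096) = -11999/7456 - 94514472*1/736762096 = -11999/7456 - 11814309/92095262 = -596569268321/343331136736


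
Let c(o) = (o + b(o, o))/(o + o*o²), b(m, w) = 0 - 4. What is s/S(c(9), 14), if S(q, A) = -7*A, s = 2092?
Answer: -1046/49 ≈ -21.347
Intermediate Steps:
b(m, w) = -4
c(o) = (-4 + o)/(o + o³) (c(o) = (o - 4)/(o + o*o²) = (-4 + o)/(o + o³))
s/S(c(9), 14) = 2092/((-7*14)) = 2092/(-98) = 2092*(-1/98) = -1046/49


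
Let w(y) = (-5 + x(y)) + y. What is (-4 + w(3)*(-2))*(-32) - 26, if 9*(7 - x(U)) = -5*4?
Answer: 5078/9 ≈ 564.22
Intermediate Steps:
x(U) = 83/9 (x(U) = 7 - (-5)*4/9 = 7 - ⅑*(-20) = 7 + 20/9 = 83/9)
w(y) = 38/9 + y (w(y) = (-5 + 83/9) + y = 38/9 + y)
(-4 + w(3)*(-2))*(-32) - 26 = (-4 + (38/9 + 3)*(-2))*(-32) - 26 = (-4 + (65/9)*(-2))*(-32) - 26 = (-4 - 130/9)*(-32) - 26 = -166/9*(-32) - 26 = 5312/9 - 26 = 5078/9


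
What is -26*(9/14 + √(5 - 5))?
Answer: -117/7 ≈ -16.714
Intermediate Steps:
-26*(9/14 + √(5 - 5)) = -26*(9*(1/14) + √0) = -26*(9/14 + 0) = -26*9/14 = -117/7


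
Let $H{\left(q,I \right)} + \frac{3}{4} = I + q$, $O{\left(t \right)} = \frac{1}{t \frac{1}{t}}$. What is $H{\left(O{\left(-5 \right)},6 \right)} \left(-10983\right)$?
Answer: $- \frac{274575}{4} \approx -68644.0$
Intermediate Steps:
$O{\left(t \right)} = 1$ ($O{\left(t \right)} = 1^{-1} = 1$)
$H{\left(q,I \right)} = - \frac{3}{4} + I + q$ ($H{\left(q,I \right)} = - \frac{3}{4} + \left(I + q\right) = - \frac{3}{4} + I + q$)
$H{\left(O{\left(-5 \right)},6 \right)} \left(-10983\right) = \left(- \frac{3}{4} + 6 + 1\right) \left(-10983\right) = \frac{25}{4} \left(-10983\right) = - \frac{274575}{4}$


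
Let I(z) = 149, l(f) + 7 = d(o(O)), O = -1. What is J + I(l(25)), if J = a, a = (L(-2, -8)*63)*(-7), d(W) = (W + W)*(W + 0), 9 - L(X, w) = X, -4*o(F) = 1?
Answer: -4702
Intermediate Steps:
o(F) = -¼ (o(F) = -¼*1 = -¼)
L(X, w) = 9 - X
d(W) = 2*W² (d(W) = (2*W)*W = 2*W²)
a = -4851 (a = ((9 - 1*(-2))*63)*(-7) = ((9 + 2)*63)*(-7) = (11*63)*(-7) = 693*(-7) = -4851)
l(f) = -55/8 (l(f) = -7 + 2*(-¼)² = -7 + 2*(1/16) = -7 + ⅛ = -55/8)
J = -4851
J + I(l(25)) = -4851 + 149 = -4702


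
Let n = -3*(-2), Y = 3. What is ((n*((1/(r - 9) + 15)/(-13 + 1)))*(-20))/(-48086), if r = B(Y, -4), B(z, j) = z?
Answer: -445/144258 ≈ -0.0030847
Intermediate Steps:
r = 3
n = 6
((n*((1/(r - 9) + 15)/(-13 + 1)))*(-20))/(-48086) = ((6*((1/(3 - 9) + 15)/(-13 + 1)))*(-20))/(-48086) = ((6*((1/(-6) + 15)/(-12)))*(-20))*(-1/48086) = ((6*((-1/6 + 15)*(-1/12)))*(-20))*(-1/48086) = ((6*((89/6)*(-1/12)))*(-20))*(-1/48086) = ((6*(-89/72))*(-20))*(-1/48086) = -89/12*(-20)*(-1/48086) = (445/3)*(-1/48086) = -445/144258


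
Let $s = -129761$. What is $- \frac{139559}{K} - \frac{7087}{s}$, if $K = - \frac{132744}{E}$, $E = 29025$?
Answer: $\frac{175207940070901}{5741664728} \approx 30515.0$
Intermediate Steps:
$K = - \frac{44248}{9675}$ ($K = - \frac{132744}{29025} = \left(-132744\right) \frac{1}{29025} = - \frac{44248}{9675} \approx -4.5734$)
$- \frac{139559}{K} - \frac{7087}{s} = - \frac{139559}{- \frac{44248}{9675}} - \frac{7087}{-129761} = \left(-139559\right) \left(- \frac{9675}{44248}\right) - - \frac{7087}{129761} = \frac{1350233325}{44248} + \frac{7087}{129761} = \frac{175207940070901}{5741664728}$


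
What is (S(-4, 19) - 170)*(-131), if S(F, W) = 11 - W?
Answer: 23318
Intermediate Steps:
(S(-4, 19) - 170)*(-131) = ((11 - 1*19) - 170)*(-131) = ((11 - 19) - 170)*(-131) = (-8 - 170)*(-131) = -178*(-131) = 23318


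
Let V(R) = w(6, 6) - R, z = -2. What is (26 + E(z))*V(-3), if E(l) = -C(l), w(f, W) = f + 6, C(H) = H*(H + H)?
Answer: 270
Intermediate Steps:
C(H) = 2*H**2 (C(H) = H*(2*H) = 2*H**2)
w(f, W) = 6 + f
E(l) = -2*l**2
V(R) = 12 - R (V(R) = (6 + 6) - R = 12 - R)
(26 + E(z))*V(-3) = (26 - 2*(-2)**2)*(12 - 1*(-3)) = (26 - 2*4)*(12 + 3) = (26 - 8)*15 = 18*15 = 270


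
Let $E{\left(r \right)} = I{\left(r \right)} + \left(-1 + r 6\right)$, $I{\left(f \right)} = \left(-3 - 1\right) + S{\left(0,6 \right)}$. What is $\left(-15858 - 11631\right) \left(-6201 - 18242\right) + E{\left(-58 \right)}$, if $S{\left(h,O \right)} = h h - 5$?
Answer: $671913269$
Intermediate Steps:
$S{\left(h,O \right)} = -5 + h^{2}$ ($S{\left(h,O \right)} = h^{2} - 5 = -5 + h^{2}$)
$I{\left(f \right)} = -9$ ($I{\left(f \right)} = \left(-3 - 1\right) - \left(5 - 0^{2}\right) = -4 + \left(-5 + 0\right) = -4 - 5 = -9$)
$E{\left(r \right)} = -10 + 6 r$ ($E{\left(r \right)} = -9 + \left(-1 + r 6\right) = -9 + \left(-1 + 6 r\right) = -10 + 6 r$)
$\left(-15858 - 11631\right) \left(-6201 - 18242\right) + E{\left(-58 \right)} = \left(-15858 - 11631\right) \left(-6201 - 18242\right) + \left(-10 + 6 \left(-58\right)\right) = \left(-27489\right) \left(-24443\right) - 358 = 671913627 - 358 = 671913269$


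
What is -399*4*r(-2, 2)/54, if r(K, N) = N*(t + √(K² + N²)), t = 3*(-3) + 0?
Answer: 532 - 1064*√2/9 ≈ 364.81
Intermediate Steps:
t = -9 (t = -9 + 0 = -9)
r(K, N) = N*(-9 + √(K² + N²))
-399*4*r(-2, 2)/54 = -399*4*(2*(-9 + √((-2)² + 2²)))/54 = -399*4*(2*(-9 + √(4 + 4)))/54 = -399*4*(2*(-9 + √8))/54 = -399*4*(2*(-9 + 2*√2))/54 = -399*4*(-18 + 4*√2)/54 = -399*(-72 + 16*√2)/54 = -399*(-4/3 + 8*√2/27) = 532 - 1064*√2/9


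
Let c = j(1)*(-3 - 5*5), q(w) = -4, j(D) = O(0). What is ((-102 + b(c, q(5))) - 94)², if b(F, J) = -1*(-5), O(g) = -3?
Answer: 36481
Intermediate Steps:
j(D) = -3
c = 84 (c = -3*(-3 - 5*5) = -3*(-3 - 25) = -3*(-28) = 84)
b(F, J) = 5
((-102 + b(c, q(5))) - 94)² = ((-102 + 5) - 94)² = (-97 - 94)² = (-191)² = 36481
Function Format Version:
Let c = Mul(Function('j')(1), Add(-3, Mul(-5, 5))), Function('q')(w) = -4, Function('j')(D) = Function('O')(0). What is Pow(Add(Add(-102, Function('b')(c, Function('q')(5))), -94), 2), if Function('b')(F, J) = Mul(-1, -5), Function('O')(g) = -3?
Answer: 36481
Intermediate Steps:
Function('j')(D) = -3
c = 84 (c = Mul(-3, Add(-3, Mul(-5, 5))) = Mul(-3, Add(-3, -25)) = Mul(-3, -28) = 84)
Function('b')(F, J) = 5
Pow(Add(Add(-102, Function('b')(c, Function('q')(5))), -94), 2) = Pow(Add(Add(-102, 5), -94), 2) = Pow(Add(-97, -94), 2) = Pow(-191, 2) = 36481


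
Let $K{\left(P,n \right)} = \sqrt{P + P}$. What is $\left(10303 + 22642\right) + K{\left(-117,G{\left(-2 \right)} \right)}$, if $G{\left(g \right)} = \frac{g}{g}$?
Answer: $32945 + 3 i \sqrt{26} \approx 32945.0 + 15.297 i$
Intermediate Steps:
$G{\left(g \right)} = 1$
$K{\left(P,n \right)} = \sqrt{2} \sqrt{P}$ ($K{\left(P,n \right)} = \sqrt{2 P} = \sqrt{2} \sqrt{P}$)
$\left(10303 + 22642\right) + K{\left(-117,G{\left(-2 \right)} \right)} = \left(10303 + 22642\right) + \sqrt{2} \sqrt{-117} = 32945 + \sqrt{2} \cdot 3 i \sqrt{13} = 32945 + 3 i \sqrt{26}$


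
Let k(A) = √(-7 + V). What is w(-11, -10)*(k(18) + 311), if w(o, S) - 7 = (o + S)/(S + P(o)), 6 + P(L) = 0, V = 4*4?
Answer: 20881/8 ≈ 2610.1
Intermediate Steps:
V = 16
P(L) = -6 (P(L) = -6 + 0 = -6)
w(o, S) = 7 + (S + o)/(-6 + S) (w(o, S) = 7 + (o + S)/(S - 6) = 7 + (S + o)/(-6 + S))
k(A) = 3 (k(A) = √(-7 + 16) = √9 = 3)
w(-11, -10)*(k(18) + 311) = ((-42 - 11 + 8*(-10))/(-6 - 10))*(3 + 311) = ((-42 - 11 - 80)/(-16))*314 = -1/16*(-133)*314 = (133/16)*314 = 20881/8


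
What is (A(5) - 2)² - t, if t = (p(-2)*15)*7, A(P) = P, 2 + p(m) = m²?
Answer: -201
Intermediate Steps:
p(m) = -2 + m²
t = 210 (t = ((-2 + (-2)²)*15)*7 = ((-2 + 4)*15)*7 = (2*15)*7 = 30*7 = 210)
(A(5) - 2)² - t = (5 - 2)² - 1*210 = 3² - 210 = 9 - 210 = -201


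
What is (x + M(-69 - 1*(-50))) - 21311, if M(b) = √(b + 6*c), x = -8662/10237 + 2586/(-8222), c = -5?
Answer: -896907512400/42084307 + 7*I ≈ -21312.0 + 7.0*I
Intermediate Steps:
x = -48845923/42084307 (x = -8662*1/10237 + 2586*(-1/8222) = -8662/10237 - 1293/4111 = -48845923/42084307 ≈ -1.1607)
M(b) = √(-30 + b) (M(b) = √(b + 6*(-5)) = √(b - 30) = √(-30 + b))
(x + M(-69 - 1*(-50))) - 21311 = (-48845923/42084307 + √(-30 + (-69 - 1*(-50)))) - 21311 = (-48845923/42084307 + √(-30 + (-69 + 50))) - 21311 = (-48845923/42084307 + √(-30 - 19)) - 21311 = (-48845923/42084307 + √(-49)) - 21311 = (-48845923/42084307 + 7*I) - 21311 = -896907512400/42084307 + 7*I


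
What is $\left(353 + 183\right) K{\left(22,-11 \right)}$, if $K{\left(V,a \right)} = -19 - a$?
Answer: $-4288$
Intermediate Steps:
$\left(353 + 183\right) K{\left(22,-11 \right)} = \left(353 + 183\right) \left(-19 - -11\right) = 536 \left(-19 + 11\right) = 536 \left(-8\right) = -4288$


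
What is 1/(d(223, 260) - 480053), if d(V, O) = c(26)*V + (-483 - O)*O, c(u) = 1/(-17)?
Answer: -17/11445184 ≈ -1.4853e-6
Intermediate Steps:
c(u) = -1/17
d(V, O) = -V/17 + O*(-483 - O) (d(V, O) = -V/17 + (-483 - O)*O = -V/17 + O*(-483 - O))
1/(d(223, 260) - 480053) = 1/((-1*260² - 483*260 - 1/17*223) - 480053) = 1/((-1*67600 - 125580 - 223/17) - 480053) = 1/((-67600 - 125580 - 223/17) - 480053) = 1/(-3284283/17 - 480053) = 1/(-11445184/17) = -17/11445184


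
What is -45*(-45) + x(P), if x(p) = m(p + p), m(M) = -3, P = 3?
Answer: 2022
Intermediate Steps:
x(p) = -3
-45*(-45) + x(P) = -45*(-45) - 3 = 2025 - 3 = 2022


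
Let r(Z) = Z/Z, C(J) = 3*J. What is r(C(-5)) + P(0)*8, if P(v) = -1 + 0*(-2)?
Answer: -7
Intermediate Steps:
P(v) = -1 (P(v) = -1 + 0 = -1)
r(Z) = 1
r(C(-5)) + P(0)*8 = 1 - 1*8 = 1 - 8 = -7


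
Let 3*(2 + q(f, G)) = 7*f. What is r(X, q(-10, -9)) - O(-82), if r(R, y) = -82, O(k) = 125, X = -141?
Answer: -207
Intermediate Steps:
q(f, G) = -2 + 7*f/3 (q(f, G) = -2 + (7*f)/3 = -2 + 7*f/3)
r(X, q(-10, -9)) - O(-82) = -82 - 1*125 = -82 - 125 = -207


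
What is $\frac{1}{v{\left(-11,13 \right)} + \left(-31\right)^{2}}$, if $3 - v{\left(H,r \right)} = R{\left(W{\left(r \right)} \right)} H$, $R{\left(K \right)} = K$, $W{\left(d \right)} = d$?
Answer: $\frac{1}{1107} \approx 0.00090334$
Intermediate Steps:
$v{\left(H,r \right)} = 3 - H r$ ($v{\left(H,r \right)} = 3 - r H = 3 - H r$)
$\frac{1}{v{\left(-11,13 \right)} + \left(-31\right)^{2}} = \frac{1}{\left(3 - \left(-11\right) 13\right) + \left(-31\right)^{2}} = \frac{1}{\left(3 + 143\right) + 961} = \frac{1}{146 + 961} = \frac{1}{1107}$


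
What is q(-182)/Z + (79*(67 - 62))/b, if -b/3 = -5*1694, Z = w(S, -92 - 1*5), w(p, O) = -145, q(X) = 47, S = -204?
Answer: -227399/736890 ≈ -0.30859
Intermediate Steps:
Z = -145
b = 25410 (b = -(-15)*1694 = -3*(-8470) = 25410)
q(-182)/Z + (79*(67 - 62))/b = 47/(-145) + (79*(67 - 62))/25410 = 47*(-1/145) + (79*5)*(1/25410) = -47/145 + 395*(1/25410) = -47/145 + 79/5082 = -227399/736890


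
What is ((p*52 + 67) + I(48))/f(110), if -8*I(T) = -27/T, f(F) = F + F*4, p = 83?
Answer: 51003/6400 ≈ 7.9692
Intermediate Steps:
f(F) = 5*F (f(F) = F + 4*F = 5*F)
I(T) = 27/(8*T) (I(T) = -(-27)/(8*T) = 27/(8*T))
((p*52 + 67) + I(48))/f(110) = ((83*52 + 67) + (27/8)/48)/((5*110)) = ((4316 + 67) + (27/8)*(1/48))/550 = (4383 + 9/128)*(1/550) = (561033/128)*(1/550) = 51003/6400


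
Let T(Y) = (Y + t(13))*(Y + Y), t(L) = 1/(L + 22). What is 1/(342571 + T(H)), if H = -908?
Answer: 35/69700649 ≈ 5.0215e-7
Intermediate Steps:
t(L) = 1/(22 + L)
T(Y) = 2*Y*(1/35 + Y) (T(Y) = (Y + 1/(22 + 13))*(Y + Y) = (Y + 1/35)*(2*Y) = (1/35 + Y)*(2*Y) = 2*Y*(1/35 + Y))
1/(342571 + T(H)) = 1/(342571 + (2/35)*(-908)*(1 + 35*(-908))) = 1/(342571 + (2/35)*(-908)*(1 - 31780)) = 1/(342571 + (2/35)*(-908)*(-31779)) = 1/(342571 + 57710664/35) = 1/(69700649/35) = 35/69700649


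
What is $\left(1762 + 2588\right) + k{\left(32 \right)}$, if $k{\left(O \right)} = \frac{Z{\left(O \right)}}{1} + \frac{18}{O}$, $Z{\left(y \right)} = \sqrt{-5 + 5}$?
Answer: $\frac{69609}{16} \approx 4350.6$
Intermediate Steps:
$Z{\left(y \right)} = 0$ ($Z{\left(y \right)} = \sqrt{0} = 0$)
$k{\left(O \right)} = \frac{18}{O}$ ($k{\left(O \right)} = \frac{0}{1} + \frac{18}{O} = 0 \cdot 1 + \frac{18}{O} = 0 + \frac{18}{O} = \frac{18}{O}$)
$\left(1762 + 2588\right) + k{\left(32 \right)} = \left(1762 + 2588\right) + \frac{18}{32} = 4350 + 18 \cdot \frac{1}{32} = 4350 + \frac{9}{16} = \frac{69609}{16}$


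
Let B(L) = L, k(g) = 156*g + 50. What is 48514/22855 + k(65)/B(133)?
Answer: 4884588/62035 ≈ 78.739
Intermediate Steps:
k(g) = 50 + 156*g
48514/22855 + k(65)/B(133) = 48514/22855 + (50 + 156*65)/133 = 48514*(1/22855) + (50 + 10140)*(1/133) = 48514/22855 + 10190*(1/133) = 48514/22855 + 10190/133 = 4884588/62035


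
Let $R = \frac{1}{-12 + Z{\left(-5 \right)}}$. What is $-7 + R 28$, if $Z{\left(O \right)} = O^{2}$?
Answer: $- \frac{63}{13} \approx -4.8462$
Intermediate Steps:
$R = \frac{1}{13}$ ($R = \frac{1}{-12 + \left(-5\right)^{2}} = \frac{1}{-12 + 25} = \frac{1}{13} \approx 0.076923$)
$-7 + R 28 = -7 + \frac{1}{13} \cdot 28 = -7 + \frac{28}{13} = - \frac{63}{13}$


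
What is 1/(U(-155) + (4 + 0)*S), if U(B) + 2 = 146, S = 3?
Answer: 1/156 ≈ 0.0064103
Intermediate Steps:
U(B) = 144 (U(B) = -2 + 146 = 144)
1/(U(-155) + (4 + 0)*S) = 1/(144 + (4 + 0)*3) = 1/(144 + 4*3) = 1/(144 + 12) = 1/156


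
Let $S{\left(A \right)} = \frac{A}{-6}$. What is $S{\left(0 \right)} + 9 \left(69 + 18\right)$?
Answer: $783$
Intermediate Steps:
$S{\left(A \right)} = - \frac{A}{6}$
$S{\left(0 \right)} + 9 \left(69 + 18\right) = \left(- \frac{1}{6}\right) 0 + 9 \left(69 + 18\right) = 0 + 9 \cdot 87 = 0 + 783 = 783$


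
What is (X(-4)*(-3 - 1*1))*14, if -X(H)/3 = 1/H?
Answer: -42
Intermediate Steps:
X(H) = -3/H
(X(-4)*(-3 - 1*1))*14 = ((-3/(-4))*(-3 - 1*1))*14 = ((-3*(-¼))*(-3 - 1))*14 = ((¾)*(-4))*14 = -3*14 = -42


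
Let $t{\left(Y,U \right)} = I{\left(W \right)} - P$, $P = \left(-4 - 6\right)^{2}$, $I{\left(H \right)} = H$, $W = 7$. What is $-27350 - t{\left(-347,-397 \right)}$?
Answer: $-27257$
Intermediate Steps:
$P = 100$ ($P = \left(-10\right)^{2} = 100$)
$t{\left(Y,U \right)} = -93$ ($t{\left(Y,U \right)} = 7 - 100 = -93$)
$-27350 - t{\left(-347,-397 \right)} = -27350 - -93 = -27350 + 93 = -27257$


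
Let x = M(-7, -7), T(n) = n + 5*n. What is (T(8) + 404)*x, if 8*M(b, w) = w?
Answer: -791/2 ≈ -395.50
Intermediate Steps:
M(b, w) = w/8
T(n) = 6*n
x = -7/8 (x = (⅛)*(-7) = -7/8 ≈ -0.87500)
(T(8) + 404)*x = (6*8 + 404)*(-7/8) = (48 + 404)*(-7/8) = 452*(-7/8) = -791/2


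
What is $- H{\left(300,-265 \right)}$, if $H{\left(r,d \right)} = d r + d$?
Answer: $79765$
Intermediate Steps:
$H{\left(r,d \right)} = d + d r$
$- H{\left(300,-265 \right)} = - \left(-265\right) \left(1 + 300\right) = - \left(-265\right) 301 = \left(-1\right) \left(-79765\right) = 79765$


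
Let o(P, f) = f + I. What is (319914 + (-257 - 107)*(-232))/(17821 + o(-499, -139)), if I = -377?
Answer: 404362/17305 ≈ 23.367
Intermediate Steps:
o(P, f) = -377 + f (o(P, f) = f - 377 = -377 + f)
(319914 + (-257 - 107)*(-232))/(17821 + o(-499, -139)) = (319914 + (-257 - 107)*(-232))/(17821 + (-377 - 139)) = (319914 - 364*(-232))/(17821 - 516) = (319914 + 84448)/17305 = 404362*(1/17305) = 404362/17305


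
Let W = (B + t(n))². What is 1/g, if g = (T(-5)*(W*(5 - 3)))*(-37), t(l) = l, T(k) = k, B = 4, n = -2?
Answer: 1/1480 ≈ 0.00067568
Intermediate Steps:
W = 4 (W = (4 - 2)² = 2² = 4)
g = 1480 (g = -20*(5 - 3)*(-37) = -20*2*(-37) = -5*8*(-37) = -40*(-37) = 1480)
1/g = 1/1480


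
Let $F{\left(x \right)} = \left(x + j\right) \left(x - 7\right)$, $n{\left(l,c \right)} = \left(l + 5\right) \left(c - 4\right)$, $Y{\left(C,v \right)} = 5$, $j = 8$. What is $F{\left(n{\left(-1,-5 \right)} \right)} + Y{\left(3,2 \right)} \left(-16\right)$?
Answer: $1124$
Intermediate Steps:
$n{\left(l,c \right)} = \left(-4 + c\right) \left(5 + l\right)$ ($n{\left(l,c \right)} = \left(5 + l\right) \left(-4 + c\right) = \left(-4 + c\right) \left(5 + l\right)$)
$F{\left(x \right)} = \left(-7 + x\right) \left(8 + x\right)$ ($F{\left(x \right)} = \left(x + 8\right) \left(x - 7\right) = \left(8 + x\right) \left(-7 + x\right) = \left(-7 + x\right) \left(8 + x\right)$)
$F{\left(n{\left(-1,-5 \right)} \right)} + Y{\left(3,2 \right)} \left(-16\right) = \left(-56 - 36 + \left(-20 - -4 + 5 \left(-5\right) - -5\right)^{2}\right) + 5 \left(-16\right) = \left(-56 + \left(-20 + 4 - 25 + 5\right) + \left(-20 + 4 - 25 + 5\right)^{2}\right) - 80 = \left(-56 - 36 + \left(-36\right)^{2}\right) - 80 = \left(-56 - 36 + 1296\right) - 80 = 1204 - 80 = 1124$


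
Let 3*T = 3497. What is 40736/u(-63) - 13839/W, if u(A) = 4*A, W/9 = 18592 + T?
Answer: -603926851/3734199 ≈ -161.73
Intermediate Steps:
T = 3497/3 (T = (1/3)*3497 = 3497/3 ≈ 1165.7)
W = 177819 (W = 9*(18592 + 3497/3) = 9*(59273/3) = 177819)
40736/u(-63) - 13839/W = 40736/((4*(-63))) - 13839/177819 = 40736/(-252) - 13839*1/177819 = 40736*(-1/252) - 4613/59273 = -10184/63 - 4613/59273 = -603926851/3734199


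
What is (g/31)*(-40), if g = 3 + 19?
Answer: -880/31 ≈ -28.387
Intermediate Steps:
g = 22
(g/31)*(-40) = (22/31)*(-40) = -880/31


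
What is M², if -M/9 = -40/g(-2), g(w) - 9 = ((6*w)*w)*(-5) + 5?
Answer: 32400/2809 ≈ 11.534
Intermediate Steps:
g(w) = 14 - 30*w² (g(w) = 9 + (((6*w)*w)*(-5) + 5) = 9 + ((6*w²)*(-5) + 5) = 9 + (-30*w² + 5) = 9 + (5 - 30*w²) = 14 - 30*w²)
M = -180/53 (M = -(-360)/(14 - 30*(-2)²) = -(-360)/(14 - 30*4) = -(-360)/(14 - 120) = -(-360)/(-106) = -(-360)*(-1)/106 = -9*20/53 = -180/53 ≈ -3.3962)
M² = (-180/53)² = 32400/2809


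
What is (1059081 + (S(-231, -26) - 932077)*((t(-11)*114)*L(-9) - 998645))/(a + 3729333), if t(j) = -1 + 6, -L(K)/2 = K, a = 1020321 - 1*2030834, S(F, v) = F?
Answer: 921480301661/2718820 ≈ 3.3893e+5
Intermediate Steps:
a = -1010513 (a = 1020321 - 2030834 = -1010513)
L(K) = -2*K
t(j) = 5
(1059081 + (S(-231, -26) - 932077)*((t(-11)*114)*L(-9) - 998645))/(a + 3729333) = (1059081 + (-231 - 932077)*((5*114)*(-2*(-9)) - 998645))/(-1010513 + 3729333) = (1059081 - 932308*(570*18 - 998645))/2718820 = (1059081 - 932308*(10260 - 998645))*(1/2718820) = (1059081 - 932308*(-988385))*(1/2718820) = (1059081 + 921479242580)*(1/2718820) = 921480301661*(1/2718820) = 921480301661/2718820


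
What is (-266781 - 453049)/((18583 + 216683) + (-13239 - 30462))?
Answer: -143966/38313 ≈ -3.7576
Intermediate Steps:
(-266781 - 453049)/((18583 + 216683) + (-13239 - 30462)) = -719830/(235266 - 43701) = -719830/191565 = -719830*1/191565 = -143966/38313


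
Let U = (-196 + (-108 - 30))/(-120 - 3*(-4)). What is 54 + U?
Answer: 3083/54 ≈ 57.093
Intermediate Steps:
U = 167/54 (U = (-196 - 138)/(-120 + 12) = -334/(-108) = -334*(-1/108) = 167/54 ≈ 3.0926)
54 + U = 54 + 167/54 = 3083/54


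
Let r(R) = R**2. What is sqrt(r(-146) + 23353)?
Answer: sqrt(44669) ≈ 211.35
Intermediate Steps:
sqrt(r(-146) + 23353) = sqrt((-146)**2 + 23353) = sqrt(21316 + 23353) = sqrt(44669)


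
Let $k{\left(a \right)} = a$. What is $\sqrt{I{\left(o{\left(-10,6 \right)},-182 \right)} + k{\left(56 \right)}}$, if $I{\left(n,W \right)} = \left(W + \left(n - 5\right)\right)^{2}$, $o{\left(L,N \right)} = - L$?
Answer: $\sqrt{31385} \approx 177.16$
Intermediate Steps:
$I{\left(n,W \right)} = \left(-5 + W + n\right)^{2}$ ($I{\left(n,W \right)} = \left(W + \left(n - 5\right)\right)^{2} = \left(W + \left(-5 + n\right)\right)^{2} = \left(-5 + W + n\right)^{2}$)
$\sqrt{I{\left(o{\left(-10,6 \right)},-182 \right)} + k{\left(56 \right)}} = \sqrt{\left(-5 - 182 - -10\right)^{2} + 56} = \sqrt{\left(-5 - 182 + 10\right)^{2} + 56} = \sqrt{\left(-177\right)^{2} + 56} = \sqrt{31329 + 56} = \sqrt{31385}$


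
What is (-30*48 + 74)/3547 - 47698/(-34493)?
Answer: 122067368/122346671 ≈ 0.99772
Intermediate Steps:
(-30*48 + 74)/3547 - 47698/(-34493) = (-1440 + 74)*(1/3547) - 47698*(-1/34493) = -1366*1/3547 + 47698/34493 = -1366/3547 + 47698/34493 = 122067368/122346671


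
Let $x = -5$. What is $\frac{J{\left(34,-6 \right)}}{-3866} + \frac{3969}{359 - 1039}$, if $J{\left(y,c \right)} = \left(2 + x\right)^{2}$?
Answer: $- \frac{7675137}{1314440} \approx -5.8391$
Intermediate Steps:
$J{\left(y,c \right)} = 9$ ($J{\left(y,c \right)} = \left(2 - 5\right)^{2} = \left(-3\right)^{2} = 9$)
$\frac{J{\left(34,-6 \right)}}{-3866} + \frac{3969}{359 - 1039} = \frac{9}{-3866} + \frac{3969}{359 - 1039} = 9 \left(- \frac{1}{3866}\right) + \frac{3969}{359 - 1039} = - \frac{9}{3866} + \frac{3969}{-680} = - \frac{9}{3866} + 3969 \left(- \frac{1}{680}\right) = - \frac{9}{3866} - \frac{3969}{680} = - \frac{7675137}{1314440}$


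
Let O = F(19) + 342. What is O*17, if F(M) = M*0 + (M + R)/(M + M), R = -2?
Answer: 221221/38 ≈ 5821.6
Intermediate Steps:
F(M) = (-2 + M)/(2*M) (F(M) = M*0 + (M - 2)/(M + M) = 0 + (-2 + M)/((2*M)) = 0 + (-2 + M)*(1/(2*M)) = 0 + (-2 + M)/(2*M) = (-2 + M)/(2*M))
O = 13013/38 (O = (½)*(-2 + 19)/19 + 342 = (½)*(1/19)*17 + 342 = 17/38 + 342 = 13013/38 ≈ 342.45)
O*17 = (13013/38)*17 = 221221/38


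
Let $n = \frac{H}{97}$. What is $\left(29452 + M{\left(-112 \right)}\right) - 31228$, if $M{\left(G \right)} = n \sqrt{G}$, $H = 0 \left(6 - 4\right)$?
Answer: $-1776$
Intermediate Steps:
$H = 0$ ($H = 0 \cdot 2 = 0$)
$n = 0$ ($n = \frac{0}{97} = 0 \cdot \frac{1}{97} = 0$)
$M{\left(G \right)} = 0$ ($M{\left(G \right)} = 0 \sqrt{G} = 0$)
$\left(29452 + M{\left(-112 \right)}\right) - 31228 = \left(29452 + 0\right) - 31228 = 29452 - 31228 = -1776$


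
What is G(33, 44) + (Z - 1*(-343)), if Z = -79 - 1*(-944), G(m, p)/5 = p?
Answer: 1428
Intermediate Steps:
G(m, p) = 5*p
Z = 865 (Z = -79 + 944 = 865)
G(33, 44) + (Z - 1*(-343)) = 5*44 + (865 - 1*(-343)) = 220 + (865 + 343) = 220 + 1208 = 1428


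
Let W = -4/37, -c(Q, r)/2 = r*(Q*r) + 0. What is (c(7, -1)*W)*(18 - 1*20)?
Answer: -112/37 ≈ -3.0270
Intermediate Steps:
c(Q, r) = -2*Q*r² (c(Q, r) = -2*(r*(Q*r) + 0) = -2*(Q*r² + 0) = -2*Q*r²)
W = -4/37 (W = -4*1/37 = -4/37 ≈ -0.10811)
(c(7, -1)*W)*(18 - 1*20) = (-2*7*(-1)²*(-4/37))*(18 - 1*20) = (-2*7*1*(-4/37))*(18 - 20) = -14*(-4/37)*(-2) = (56/37)*(-2) = -112/37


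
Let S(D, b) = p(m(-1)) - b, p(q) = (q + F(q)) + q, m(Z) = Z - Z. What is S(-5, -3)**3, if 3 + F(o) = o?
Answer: 0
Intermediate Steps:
m(Z) = 0
F(o) = -3 + o
p(q) = -3 + 3*q (p(q) = (q + (-3 + q)) + q = (-3 + 2*q) + q = -3 + 3*q)
S(D, b) = -3 - b (S(D, b) = (-3 + 3*0) - b = (-3 + 0) - b = -3 - b)
S(-5, -3)**3 = (-3 - 1*(-3))**3 = (-3 + 3)**3 = 0**3 = 0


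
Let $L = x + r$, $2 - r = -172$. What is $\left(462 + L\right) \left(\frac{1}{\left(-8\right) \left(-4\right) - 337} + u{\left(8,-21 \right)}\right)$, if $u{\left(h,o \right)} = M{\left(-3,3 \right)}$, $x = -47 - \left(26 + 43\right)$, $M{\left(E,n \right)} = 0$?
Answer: $- \frac{104}{61} \approx -1.7049$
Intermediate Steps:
$r = 174$ ($r = 2 - -172 = 2 + 172 = 174$)
$x = -116$ ($x = -47 - 69 = -116$)
$u{\left(h,o \right)} = 0$
$L = 58$ ($L = -116 + 174 = 58$)
$\left(462 + L\right) \left(\frac{1}{\left(-8\right) \left(-4\right) - 337} + u{\left(8,-21 \right)}\right) = \left(462 + 58\right) \left(\frac{1}{\left(-8\right) \left(-4\right) - 337} + 0\right) = 520 \left(\frac{1}{32 - 337} + 0\right) = 520 \left(\frac{1}{-305} + 0\right) = 520 \left(- \frac{1}{305} + 0\right) = 520 \left(- \frac{1}{305}\right) = - \frac{104}{61}$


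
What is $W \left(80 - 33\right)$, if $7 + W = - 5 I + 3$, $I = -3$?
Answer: $517$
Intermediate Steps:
$W = 11$ ($W = -7 + \left(\left(-5\right) \left(-3\right) + 3\right) = -7 + \left(15 + 3\right) = -7 + 18 = 11$)
$W \left(80 - 33\right) = 11 \left(80 - 33\right) = 11 \cdot 47 = 517$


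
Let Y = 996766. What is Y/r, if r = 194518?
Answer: 498383/97259 ≈ 5.1243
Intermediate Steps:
Y/r = 996766/194518 = 996766*(1/194518) = 498383/97259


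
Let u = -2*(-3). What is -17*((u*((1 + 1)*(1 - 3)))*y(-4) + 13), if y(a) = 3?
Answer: 1003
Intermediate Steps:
u = 6
-17*((u*((1 + 1)*(1 - 3)))*y(-4) + 13) = -17*((6*((1 + 1)*(1 - 3)))*3 + 13) = -17*((6*(2*(-2)))*3 + 13) = -17*((6*(-4))*3 + 13) = -17*(-24*3 + 13) = -17*(-72 + 13) = -17*(-59) = 1003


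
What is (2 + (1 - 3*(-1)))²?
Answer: 36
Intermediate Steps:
(2 + (1 - 3*(-1)))² = (2 + (1 + 3))² = (2 + 4)² = 6² = 36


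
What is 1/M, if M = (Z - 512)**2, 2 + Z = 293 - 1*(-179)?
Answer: 1/1764 ≈ 0.00056689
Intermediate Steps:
Z = 470 (Z = -2 + (293 - 1*(-179)) = -2 + (293 + 179) = -2 + 472 = 470)
M = 1764 (M = (470 - 512)**2 = (-42)**2 = 1764)
1/M = 1/1764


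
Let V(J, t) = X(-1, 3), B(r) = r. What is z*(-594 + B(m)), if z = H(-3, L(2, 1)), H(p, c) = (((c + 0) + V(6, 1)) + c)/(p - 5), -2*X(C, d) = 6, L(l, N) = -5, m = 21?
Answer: -7449/8 ≈ -931.13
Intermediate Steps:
X(C, d) = -3 (X(C, d) = -½*6 = -3)
V(J, t) = -3
H(p, c) = (-3 + 2*c)/(-5 + p) (H(p, c) = (((c + 0) - 3) + c)/(p - 5) = ((c - 3) + c)/(-5 + p) = ((-3 + c) + c)/(-5 + p) = (-3 + 2*c)/(-5 + p))
z = 13/8 (z = (-3 + 2*(-5))/(-5 - 3) = (-3 - 10)/(-8) = -⅛*(-13) = 13/8 ≈ 1.6250)
z*(-594 + B(m)) = 13*(-594 + 21)/8 = (13/8)*(-573) = -7449/8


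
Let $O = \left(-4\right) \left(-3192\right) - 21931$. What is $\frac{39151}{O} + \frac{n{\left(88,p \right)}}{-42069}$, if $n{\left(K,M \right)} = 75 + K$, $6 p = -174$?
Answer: $- \frac{1979036}{462759} \approx -4.2766$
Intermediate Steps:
$p = -29$ ($p = \frac{1}{6} \left(-174\right) = -29$)
$O = -9163$ ($O = 12768 - 21931 = -9163$)
$\frac{39151}{O} + \frac{n{\left(88,p \right)}}{-42069} = \frac{39151}{-9163} + \frac{75 + 88}{-42069} = 39151 \left(- \frac{1}{9163}\right) + 163 \left(- \frac{1}{42069}\right) = - \frac{47}{11} - \frac{163}{42069} = - \frac{1979036}{462759}$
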